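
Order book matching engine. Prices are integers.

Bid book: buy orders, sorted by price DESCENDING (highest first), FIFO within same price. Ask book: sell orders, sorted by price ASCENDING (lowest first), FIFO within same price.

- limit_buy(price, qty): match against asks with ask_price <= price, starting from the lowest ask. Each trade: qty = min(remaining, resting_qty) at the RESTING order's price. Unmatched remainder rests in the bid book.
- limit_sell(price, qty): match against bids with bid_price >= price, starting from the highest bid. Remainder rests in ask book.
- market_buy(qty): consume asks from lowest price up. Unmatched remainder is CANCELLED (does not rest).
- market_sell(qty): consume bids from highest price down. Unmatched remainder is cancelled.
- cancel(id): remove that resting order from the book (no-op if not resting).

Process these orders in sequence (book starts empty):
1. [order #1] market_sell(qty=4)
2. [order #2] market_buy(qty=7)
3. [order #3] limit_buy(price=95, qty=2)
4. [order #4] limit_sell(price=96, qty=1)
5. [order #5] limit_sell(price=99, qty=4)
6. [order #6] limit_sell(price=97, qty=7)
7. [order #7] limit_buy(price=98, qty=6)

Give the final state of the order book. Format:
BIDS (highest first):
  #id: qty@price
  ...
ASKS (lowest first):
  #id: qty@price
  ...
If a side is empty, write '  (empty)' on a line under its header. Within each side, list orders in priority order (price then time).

After op 1 [order #1] market_sell(qty=4): fills=none; bids=[-] asks=[-]
After op 2 [order #2] market_buy(qty=7): fills=none; bids=[-] asks=[-]
After op 3 [order #3] limit_buy(price=95, qty=2): fills=none; bids=[#3:2@95] asks=[-]
After op 4 [order #4] limit_sell(price=96, qty=1): fills=none; bids=[#3:2@95] asks=[#4:1@96]
After op 5 [order #5] limit_sell(price=99, qty=4): fills=none; bids=[#3:2@95] asks=[#4:1@96 #5:4@99]
After op 6 [order #6] limit_sell(price=97, qty=7): fills=none; bids=[#3:2@95] asks=[#4:1@96 #6:7@97 #5:4@99]
After op 7 [order #7] limit_buy(price=98, qty=6): fills=#7x#4:1@96 #7x#6:5@97; bids=[#3:2@95] asks=[#6:2@97 #5:4@99]

Answer: BIDS (highest first):
  #3: 2@95
ASKS (lowest first):
  #6: 2@97
  #5: 4@99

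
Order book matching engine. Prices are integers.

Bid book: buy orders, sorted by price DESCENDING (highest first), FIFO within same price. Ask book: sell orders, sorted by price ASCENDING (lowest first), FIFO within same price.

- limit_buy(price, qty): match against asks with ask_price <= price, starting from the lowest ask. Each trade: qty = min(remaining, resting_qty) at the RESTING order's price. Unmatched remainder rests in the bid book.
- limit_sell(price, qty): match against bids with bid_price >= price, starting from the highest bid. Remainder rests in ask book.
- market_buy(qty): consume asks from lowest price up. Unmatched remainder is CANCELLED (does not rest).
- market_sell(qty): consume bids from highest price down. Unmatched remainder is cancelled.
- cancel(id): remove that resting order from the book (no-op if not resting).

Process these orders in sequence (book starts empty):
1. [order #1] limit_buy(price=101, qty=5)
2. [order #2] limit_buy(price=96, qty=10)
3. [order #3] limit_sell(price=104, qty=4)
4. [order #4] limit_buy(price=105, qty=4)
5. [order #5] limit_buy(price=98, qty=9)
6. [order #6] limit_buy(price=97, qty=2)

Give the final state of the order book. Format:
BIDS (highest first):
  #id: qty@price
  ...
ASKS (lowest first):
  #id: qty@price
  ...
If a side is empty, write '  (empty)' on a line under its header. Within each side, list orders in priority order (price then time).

After op 1 [order #1] limit_buy(price=101, qty=5): fills=none; bids=[#1:5@101] asks=[-]
After op 2 [order #2] limit_buy(price=96, qty=10): fills=none; bids=[#1:5@101 #2:10@96] asks=[-]
After op 3 [order #3] limit_sell(price=104, qty=4): fills=none; bids=[#1:5@101 #2:10@96] asks=[#3:4@104]
After op 4 [order #4] limit_buy(price=105, qty=4): fills=#4x#3:4@104; bids=[#1:5@101 #2:10@96] asks=[-]
After op 5 [order #5] limit_buy(price=98, qty=9): fills=none; bids=[#1:5@101 #5:9@98 #2:10@96] asks=[-]
After op 6 [order #6] limit_buy(price=97, qty=2): fills=none; bids=[#1:5@101 #5:9@98 #6:2@97 #2:10@96] asks=[-]

Answer: BIDS (highest first):
  #1: 5@101
  #5: 9@98
  #6: 2@97
  #2: 10@96
ASKS (lowest first):
  (empty)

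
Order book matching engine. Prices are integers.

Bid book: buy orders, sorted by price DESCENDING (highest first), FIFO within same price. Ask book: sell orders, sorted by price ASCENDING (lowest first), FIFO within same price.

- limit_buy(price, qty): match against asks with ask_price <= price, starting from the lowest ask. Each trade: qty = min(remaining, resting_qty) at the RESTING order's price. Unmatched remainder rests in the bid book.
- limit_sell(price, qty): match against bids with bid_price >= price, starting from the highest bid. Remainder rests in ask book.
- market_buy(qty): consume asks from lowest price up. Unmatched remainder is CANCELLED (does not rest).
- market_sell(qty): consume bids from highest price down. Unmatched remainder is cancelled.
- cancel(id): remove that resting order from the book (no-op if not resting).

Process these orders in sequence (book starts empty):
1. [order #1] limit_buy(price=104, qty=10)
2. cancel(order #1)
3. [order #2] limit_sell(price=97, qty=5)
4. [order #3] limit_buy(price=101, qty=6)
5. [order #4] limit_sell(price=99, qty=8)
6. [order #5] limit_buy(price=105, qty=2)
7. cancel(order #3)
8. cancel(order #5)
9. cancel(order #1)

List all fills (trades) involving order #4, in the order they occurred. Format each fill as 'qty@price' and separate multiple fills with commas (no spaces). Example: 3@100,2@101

Answer: 1@101,2@99

Derivation:
After op 1 [order #1] limit_buy(price=104, qty=10): fills=none; bids=[#1:10@104] asks=[-]
After op 2 cancel(order #1): fills=none; bids=[-] asks=[-]
After op 3 [order #2] limit_sell(price=97, qty=5): fills=none; bids=[-] asks=[#2:5@97]
After op 4 [order #3] limit_buy(price=101, qty=6): fills=#3x#2:5@97; bids=[#3:1@101] asks=[-]
After op 5 [order #4] limit_sell(price=99, qty=8): fills=#3x#4:1@101; bids=[-] asks=[#4:7@99]
After op 6 [order #5] limit_buy(price=105, qty=2): fills=#5x#4:2@99; bids=[-] asks=[#4:5@99]
After op 7 cancel(order #3): fills=none; bids=[-] asks=[#4:5@99]
After op 8 cancel(order #5): fills=none; bids=[-] asks=[#4:5@99]
After op 9 cancel(order #1): fills=none; bids=[-] asks=[#4:5@99]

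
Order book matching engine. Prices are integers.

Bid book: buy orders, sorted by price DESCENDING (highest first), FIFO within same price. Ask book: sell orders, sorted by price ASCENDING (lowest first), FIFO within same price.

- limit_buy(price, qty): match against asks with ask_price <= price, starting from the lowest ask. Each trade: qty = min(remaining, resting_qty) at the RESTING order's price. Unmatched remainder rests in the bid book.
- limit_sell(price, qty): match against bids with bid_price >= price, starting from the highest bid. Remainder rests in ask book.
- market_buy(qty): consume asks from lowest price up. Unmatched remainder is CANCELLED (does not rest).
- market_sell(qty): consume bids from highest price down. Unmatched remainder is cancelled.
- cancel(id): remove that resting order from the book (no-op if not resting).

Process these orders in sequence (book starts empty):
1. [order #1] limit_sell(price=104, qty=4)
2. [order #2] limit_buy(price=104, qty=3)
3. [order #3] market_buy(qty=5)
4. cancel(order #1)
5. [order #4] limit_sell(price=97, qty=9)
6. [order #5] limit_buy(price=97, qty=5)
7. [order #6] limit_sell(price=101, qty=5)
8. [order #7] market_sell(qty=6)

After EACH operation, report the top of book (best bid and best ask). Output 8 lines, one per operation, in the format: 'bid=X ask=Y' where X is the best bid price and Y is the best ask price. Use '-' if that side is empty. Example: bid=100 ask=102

After op 1 [order #1] limit_sell(price=104, qty=4): fills=none; bids=[-] asks=[#1:4@104]
After op 2 [order #2] limit_buy(price=104, qty=3): fills=#2x#1:3@104; bids=[-] asks=[#1:1@104]
After op 3 [order #3] market_buy(qty=5): fills=#3x#1:1@104; bids=[-] asks=[-]
After op 4 cancel(order #1): fills=none; bids=[-] asks=[-]
After op 5 [order #4] limit_sell(price=97, qty=9): fills=none; bids=[-] asks=[#4:9@97]
After op 6 [order #5] limit_buy(price=97, qty=5): fills=#5x#4:5@97; bids=[-] asks=[#4:4@97]
After op 7 [order #6] limit_sell(price=101, qty=5): fills=none; bids=[-] asks=[#4:4@97 #6:5@101]
After op 8 [order #7] market_sell(qty=6): fills=none; bids=[-] asks=[#4:4@97 #6:5@101]

Answer: bid=- ask=104
bid=- ask=104
bid=- ask=-
bid=- ask=-
bid=- ask=97
bid=- ask=97
bid=- ask=97
bid=- ask=97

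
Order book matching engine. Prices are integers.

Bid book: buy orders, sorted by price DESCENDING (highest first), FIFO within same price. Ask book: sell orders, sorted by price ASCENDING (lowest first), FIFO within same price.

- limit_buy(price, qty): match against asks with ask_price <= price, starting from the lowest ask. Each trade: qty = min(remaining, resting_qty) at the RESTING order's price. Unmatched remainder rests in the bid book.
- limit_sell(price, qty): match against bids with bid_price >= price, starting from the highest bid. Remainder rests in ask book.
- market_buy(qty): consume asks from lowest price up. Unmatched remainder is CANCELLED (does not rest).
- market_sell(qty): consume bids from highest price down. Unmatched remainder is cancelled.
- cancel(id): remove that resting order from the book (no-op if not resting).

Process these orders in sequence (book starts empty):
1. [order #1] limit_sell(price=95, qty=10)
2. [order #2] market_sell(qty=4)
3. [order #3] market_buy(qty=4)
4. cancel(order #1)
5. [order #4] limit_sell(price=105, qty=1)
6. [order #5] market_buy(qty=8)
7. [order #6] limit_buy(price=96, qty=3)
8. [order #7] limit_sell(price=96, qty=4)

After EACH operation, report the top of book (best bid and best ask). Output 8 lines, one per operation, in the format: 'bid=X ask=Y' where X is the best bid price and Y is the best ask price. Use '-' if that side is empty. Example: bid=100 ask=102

After op 1 [order #1] limit_sell(price=95, qty=10): fills=none; bids=[-] asks=[#1:10@95]
After op 2 [order #2] market_sell(qty=4): fills=none; bids=[-] asks=[#1:10@95]
After op 3 [order #3] market_buy(qty=4): fills=#3x#1:4@95; bids=[-] asks=[#1:6@95]
After op 4 cancel(order #1): fills=none; bids=[-] asks=[-]
After op 5 [order #4] limit_sell(price=105, qty=1): fills=none; bids=[-] asks=[#4:1@105]
After op 6 [order #5] market_buy(qty=8): fills=#5x#4:1@105; bids=[-] asks=[-]
After op 7 [order #6] limit_buy(price=96, qty=3): fills=none; bids=[#6:3@96] asks=[-]
After op 8 [order #7] limit_sell(price=96, qty=4): fills=#6x#7:3@96; bids=[-] asks=[#7:1@96]

Answer: bid=- ask=95
bid=- ask=95
bid=- ask=95
bid=- ask=-
bid=- ask=105
bid=- ask=-
bid=96 ask=-
bid=- ask=96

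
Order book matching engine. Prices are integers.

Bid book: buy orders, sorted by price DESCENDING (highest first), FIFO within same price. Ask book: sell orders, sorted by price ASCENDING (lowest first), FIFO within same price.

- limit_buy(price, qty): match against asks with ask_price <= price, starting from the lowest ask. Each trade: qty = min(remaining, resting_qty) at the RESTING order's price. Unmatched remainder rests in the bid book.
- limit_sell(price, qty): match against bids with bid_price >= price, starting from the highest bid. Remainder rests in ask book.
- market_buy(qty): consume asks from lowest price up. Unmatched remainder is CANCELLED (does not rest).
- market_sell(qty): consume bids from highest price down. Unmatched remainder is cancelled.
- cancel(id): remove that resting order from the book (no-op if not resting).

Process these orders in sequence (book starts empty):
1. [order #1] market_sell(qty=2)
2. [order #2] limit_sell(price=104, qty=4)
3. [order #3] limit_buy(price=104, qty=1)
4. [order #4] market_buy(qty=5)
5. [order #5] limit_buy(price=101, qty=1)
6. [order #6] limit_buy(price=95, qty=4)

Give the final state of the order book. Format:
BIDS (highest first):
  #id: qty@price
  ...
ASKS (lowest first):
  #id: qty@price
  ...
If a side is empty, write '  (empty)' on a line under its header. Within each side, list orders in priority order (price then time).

After op 1 [order #1] market_sell(qty=2): fills=none; bids=[-] asks=[-]
After op 2 [order #2] limit_sell(price=104, qty=4): fills=none; bids=[-] asks=[#2:4@104]
After op 3 [order #3] limit_buy(price=104, qty=1): fills=#3x#2:1@104; bids=[-] asks=[#2:3@104]
After op 4 [order #4] market_buy(qty=5): fills=#4x#2:3@104; bids=[-] asks=[-]
After op 5 [order #5] limit_buy(price=101, qty=1): fills=none; bids=[#5:1@101] asks=[-]
After op 6 [order #6] limit_buy(price=95, qty=4): fills=none; bids=[#5:1@101 #6:4@95] asks=[-]

Answer: BIDS (highest first):
  #5: 1@101
  #6: 4@95
ASKS (lowest first):
  (empty)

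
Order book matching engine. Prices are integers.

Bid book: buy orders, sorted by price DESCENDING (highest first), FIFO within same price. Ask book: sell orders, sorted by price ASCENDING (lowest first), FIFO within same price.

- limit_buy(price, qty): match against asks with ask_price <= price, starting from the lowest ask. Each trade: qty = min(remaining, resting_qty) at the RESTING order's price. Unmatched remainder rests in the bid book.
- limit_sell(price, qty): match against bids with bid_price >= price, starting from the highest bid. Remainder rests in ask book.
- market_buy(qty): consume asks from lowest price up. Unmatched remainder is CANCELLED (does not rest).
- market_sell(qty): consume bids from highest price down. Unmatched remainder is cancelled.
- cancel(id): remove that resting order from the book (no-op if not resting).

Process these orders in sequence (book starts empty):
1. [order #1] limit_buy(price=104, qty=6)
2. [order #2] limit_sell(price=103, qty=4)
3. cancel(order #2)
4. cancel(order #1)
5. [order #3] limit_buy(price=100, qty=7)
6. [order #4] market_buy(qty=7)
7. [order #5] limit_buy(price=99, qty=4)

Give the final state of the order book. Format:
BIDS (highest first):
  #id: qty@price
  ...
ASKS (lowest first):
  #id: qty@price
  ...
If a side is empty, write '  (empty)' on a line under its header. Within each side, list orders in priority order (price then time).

Answer: BIDS (highest first):
  #3: 7@100
  #5: 4@99
ASKS (lowest first):
  (empty)

Derivation:
After op 1 [order #1] limit_buy(price=104, qty=6): fills=none; bids=[#1:6@104] asks=[-]
After op 2 [order #2] limit_sell(price=103, qty=4): fills=#1x#2:4@104; bids=[#1:2@104] asks=[-]
After op 3 cancel(order #2): fills=none; bids=[#1:2@104] asks=[-]
After op 4 cancel(order #1): fills=none; bids=[-] asks=[-]
After op 5 [order #3] limit_buy(price=100, qty=7): fills=none; bids=[#3:7@100] asks=[-]
After op 6 [order #4] market_buy(qty=7): fills=none; bids=[#3:7@100] asks=[-]
After op 7 [order #5] limit_buy(price=99, qty=4): fills=none; bids=[#3:7@100 #5:4@99] asks=[-]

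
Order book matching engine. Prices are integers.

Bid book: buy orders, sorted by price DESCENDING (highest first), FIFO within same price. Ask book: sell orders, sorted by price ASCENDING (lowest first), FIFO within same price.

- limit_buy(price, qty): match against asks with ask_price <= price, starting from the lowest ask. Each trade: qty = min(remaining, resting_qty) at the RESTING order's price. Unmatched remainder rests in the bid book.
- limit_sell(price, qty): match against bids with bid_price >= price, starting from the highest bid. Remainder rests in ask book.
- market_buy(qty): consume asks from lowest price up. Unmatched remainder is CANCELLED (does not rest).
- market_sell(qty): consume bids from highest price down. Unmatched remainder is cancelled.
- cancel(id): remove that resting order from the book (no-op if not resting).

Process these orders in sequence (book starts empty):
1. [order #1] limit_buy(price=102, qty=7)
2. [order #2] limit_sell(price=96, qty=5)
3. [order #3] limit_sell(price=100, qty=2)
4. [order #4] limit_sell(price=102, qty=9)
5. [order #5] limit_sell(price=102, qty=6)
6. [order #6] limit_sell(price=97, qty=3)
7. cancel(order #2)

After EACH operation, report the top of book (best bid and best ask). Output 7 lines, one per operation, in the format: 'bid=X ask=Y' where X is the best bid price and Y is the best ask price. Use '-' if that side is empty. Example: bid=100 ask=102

After op 1 [order #1] limit_buy(price=102, qty=7): fills=none; bids=[#1:7@102] asks=[-]
After op 2 [order #2] limit_sell(price=96, qty=5): fills=#1x#2:5@102; bids=[#1:2@102] asks=[-]
After op 3 [order #3] limit_sell(price=100, qty=2): fills=#1x#3:2@102; bids=[-] asks=[-]
After op 4 [order #4] limit_sell(price=102, qty=9): fills=none; bids=[-] asks=[#4:9@102]
After op 5 [order #5] limit_sell(price=102, qty=6): fills=none; bids=[-] asks=[#4:9@102 #5:6@102]
After op 6 [order #6] limit_sell(price=97, qty=3): fills=none; bids=[-] asks=[#6:3@97 #4:9@102 #5:6@102]
After op 7 cancel(order #2): fills=none; bids=[-] asks=[#6:3@97 #4:9@102 #5:6@102]

Answer: bid=102 ask=-
bid=102 ask=-
bid=- ask=-
bid=- ask=102
bid=- ask=102
bid=- ask=97
bid=- ask=97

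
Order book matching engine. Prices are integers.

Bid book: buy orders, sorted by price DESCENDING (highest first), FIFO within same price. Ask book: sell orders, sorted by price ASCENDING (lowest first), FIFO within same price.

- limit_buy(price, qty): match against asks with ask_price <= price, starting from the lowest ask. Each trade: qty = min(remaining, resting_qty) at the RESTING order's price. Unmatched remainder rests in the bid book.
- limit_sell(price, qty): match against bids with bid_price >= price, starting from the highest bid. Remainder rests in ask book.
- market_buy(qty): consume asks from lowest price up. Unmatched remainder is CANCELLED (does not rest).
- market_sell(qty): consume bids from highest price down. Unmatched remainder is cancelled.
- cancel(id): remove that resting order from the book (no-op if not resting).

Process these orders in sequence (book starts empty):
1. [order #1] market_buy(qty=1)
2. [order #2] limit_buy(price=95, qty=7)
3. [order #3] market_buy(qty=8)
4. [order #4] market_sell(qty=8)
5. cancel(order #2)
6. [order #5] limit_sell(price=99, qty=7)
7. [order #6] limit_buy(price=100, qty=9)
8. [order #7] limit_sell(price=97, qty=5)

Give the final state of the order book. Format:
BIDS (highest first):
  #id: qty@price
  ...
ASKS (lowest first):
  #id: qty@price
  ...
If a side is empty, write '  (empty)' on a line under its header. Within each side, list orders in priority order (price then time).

Answer: BIDS (highest first):
  (empty)
ASKS (lowest first):
  #7: 3@97

Derivation:
After op 1 [order #1] market_buy(qty=1): fills=none; bids=[-] asks=[-]
After op 2 [order #2] limit_buy(price=95, qty=7): fills=none; bids=[#2:7@95] asks=[-]
After op 3 [order #3] market_buy(qty=8): fills=none; bids=[#2:7@95] asks=[-]
After op 4 [order #4] market_sell(qty=8): fills=#2x#4:7@95; bids=[-] asks=[-]
After op 5 cancel(order #2): fills=none; bids=[-] asks=[-]
After op 6 [order #5] limit_sell(price=99, qty=7): fills=none; bids=[-] asks=[#5:7@99]
After op 7 [order #6] limit_buy(price=100, qty=9): fills=#6x#5:7@99; bids=[#6:2@100] asks=[-]
After op 8 [order #7] limit_sell(price=97, qty=5): fills=#6x#7:2@100; bids=[-] asks=[#7:3@97]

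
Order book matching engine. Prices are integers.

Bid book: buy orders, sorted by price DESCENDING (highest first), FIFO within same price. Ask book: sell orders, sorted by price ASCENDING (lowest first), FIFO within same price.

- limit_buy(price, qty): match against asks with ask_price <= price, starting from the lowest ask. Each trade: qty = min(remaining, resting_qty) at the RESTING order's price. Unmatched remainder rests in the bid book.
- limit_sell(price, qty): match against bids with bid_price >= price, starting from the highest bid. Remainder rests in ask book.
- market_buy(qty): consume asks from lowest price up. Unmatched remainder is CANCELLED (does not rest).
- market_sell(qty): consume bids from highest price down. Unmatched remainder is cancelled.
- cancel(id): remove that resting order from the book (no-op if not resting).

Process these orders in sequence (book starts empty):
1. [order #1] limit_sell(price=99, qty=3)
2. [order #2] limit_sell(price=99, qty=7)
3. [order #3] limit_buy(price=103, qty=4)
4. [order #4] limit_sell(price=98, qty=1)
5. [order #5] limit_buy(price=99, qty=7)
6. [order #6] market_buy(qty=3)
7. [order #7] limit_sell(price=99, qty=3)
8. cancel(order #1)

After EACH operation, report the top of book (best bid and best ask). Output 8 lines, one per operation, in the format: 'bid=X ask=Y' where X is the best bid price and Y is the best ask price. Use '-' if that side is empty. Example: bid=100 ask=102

Answer: bid=- ask=99
bid=- ask=99
bid=- ask=99
bid=- ask=98
bid=- ask=-
bid=- ask=-
bid=- ask=99
bid=- ask=99

Derivation:
After op 1 [order #1] limit_sell(price=99, qty=3): fills=none; bids=[-] asks=[#1:3@99]
After op 2 [order #2] limit_sell(price=99, qty=7): fills=none; bids=[-] asks=[#1:3@99 #2:7@99]
After op 3 [order #3] limit_buy(price=103, qty=4): fills=#3x#1:3@99 #3x#2:1@99; bids=[-] asks=[#2:6@99]
After op 4 [order #4] limit_sell(price=98, qty=1): fills=none; bids=[-] asks=[#4:1@98 #2:6@99]
After op 5 [order #5] limit_buy(price=99, qty=7): fills=#5x#4:1@98 #5x#2:6@99; bids=[-] asks=[-]
After op 6 [order #6] market_buy(qty=3): fills=none; bids=[-] asks=[-]
After op 7 [order #7] limit_sell(price=99, qty=3): fills=none; bids=[-] asks=[#7:3@99]
After op 8 cancel(order #1): fills=none; bids=[-] asks=[#7:3@99]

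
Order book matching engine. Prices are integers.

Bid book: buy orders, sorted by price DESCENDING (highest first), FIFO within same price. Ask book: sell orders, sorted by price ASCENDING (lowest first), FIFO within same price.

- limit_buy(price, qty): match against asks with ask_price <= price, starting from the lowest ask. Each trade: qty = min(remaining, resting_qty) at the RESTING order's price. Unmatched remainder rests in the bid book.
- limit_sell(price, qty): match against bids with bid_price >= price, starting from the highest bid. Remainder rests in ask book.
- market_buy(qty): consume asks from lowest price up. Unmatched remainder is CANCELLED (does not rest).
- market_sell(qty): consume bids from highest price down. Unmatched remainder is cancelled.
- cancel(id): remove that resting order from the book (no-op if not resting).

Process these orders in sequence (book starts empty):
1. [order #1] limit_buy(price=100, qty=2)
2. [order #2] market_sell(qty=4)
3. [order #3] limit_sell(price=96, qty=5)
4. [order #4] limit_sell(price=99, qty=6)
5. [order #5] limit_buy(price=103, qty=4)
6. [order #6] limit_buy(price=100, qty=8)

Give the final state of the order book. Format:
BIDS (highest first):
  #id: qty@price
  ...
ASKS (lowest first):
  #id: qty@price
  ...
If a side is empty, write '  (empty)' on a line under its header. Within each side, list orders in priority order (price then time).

Answer: BIDS (highest first):
  #6: 1@100
ASKS (lowest first):
  (empty)

Derivation:
After op 1 [order #1] limit_buy(price=100, qty=2): fills=none; bids=[#1:2@100] asks=[-]
After op 2 [order #2] market_sell(qty=4): fills=#1x#2:2@100; bids=[-] asks=[-]
After op 3 [order #3] limit_sell(price=96, qty=5): fills=none; bids=[-] asks=[#3:5@96]
After op 4 [order #4] limit_sell(price=99, qty=6): fills=none; bids=[-] asks=[#3:5@96 #4:6@99]
After op 5 [order #5] limit_buy(price=103, qty=4): fills=#5x#3:4@96; bids=[-] asks=[#3:1@96 #4:6@99]
After op 6 [order #6] limit_buy(price=100, qty=8): fills=#6x#3:1@96 #6x#4:6@99; bids=[#6:1@100] asks=[-]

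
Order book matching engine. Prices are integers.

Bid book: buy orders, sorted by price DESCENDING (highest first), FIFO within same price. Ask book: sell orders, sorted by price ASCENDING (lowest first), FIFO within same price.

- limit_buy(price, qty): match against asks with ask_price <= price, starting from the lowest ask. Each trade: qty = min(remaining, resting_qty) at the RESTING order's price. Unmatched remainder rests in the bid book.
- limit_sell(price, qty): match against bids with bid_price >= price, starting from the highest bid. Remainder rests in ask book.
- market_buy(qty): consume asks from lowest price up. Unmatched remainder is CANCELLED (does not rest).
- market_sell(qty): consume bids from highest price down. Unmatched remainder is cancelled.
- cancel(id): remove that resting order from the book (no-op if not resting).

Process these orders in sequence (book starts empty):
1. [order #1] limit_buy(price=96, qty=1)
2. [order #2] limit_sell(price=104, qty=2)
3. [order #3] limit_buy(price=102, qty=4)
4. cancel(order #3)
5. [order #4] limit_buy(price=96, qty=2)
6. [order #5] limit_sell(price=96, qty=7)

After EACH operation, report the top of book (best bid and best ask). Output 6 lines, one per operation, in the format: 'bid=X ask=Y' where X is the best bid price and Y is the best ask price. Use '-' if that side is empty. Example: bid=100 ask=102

Answer: bid=96 ask=-
bid=96 ask=104
bid=102 ask=104
bid=96 ask=104
bid=96 ask=104
bid=- ask=96

Derivation:
After op 1 [order #1] limit_buy(price=96, qty=1): fills=none; bids=[#1:1@96] asks=[-]
After op 2 [order #2] limit_sell(price=104, qty=2): fills=none; bids=[#1:1@96] asks=[#2:2@104]
After op 3 [order #3] limit_buy(price=102, qty=4): fills=none; bids=[#3:4@102 #1:1@96] asks=[#2:2@104]
After op 4 cancel(order #3): fills=none; bids=[#1:1@96] asks=[#2:2@104]
After op 5 [order #4] limit_buy(price=96, qty=2): fills=none; bids=[#1:1@96 #4:2@96] asks=[#2:2@104]
After op 6 [order #5] limit_sell(price=96, qty=7): fills=#1x#5:1@96 #4x#5:2@96; bids=[-] asks=[#5:4@96 #2:2@104]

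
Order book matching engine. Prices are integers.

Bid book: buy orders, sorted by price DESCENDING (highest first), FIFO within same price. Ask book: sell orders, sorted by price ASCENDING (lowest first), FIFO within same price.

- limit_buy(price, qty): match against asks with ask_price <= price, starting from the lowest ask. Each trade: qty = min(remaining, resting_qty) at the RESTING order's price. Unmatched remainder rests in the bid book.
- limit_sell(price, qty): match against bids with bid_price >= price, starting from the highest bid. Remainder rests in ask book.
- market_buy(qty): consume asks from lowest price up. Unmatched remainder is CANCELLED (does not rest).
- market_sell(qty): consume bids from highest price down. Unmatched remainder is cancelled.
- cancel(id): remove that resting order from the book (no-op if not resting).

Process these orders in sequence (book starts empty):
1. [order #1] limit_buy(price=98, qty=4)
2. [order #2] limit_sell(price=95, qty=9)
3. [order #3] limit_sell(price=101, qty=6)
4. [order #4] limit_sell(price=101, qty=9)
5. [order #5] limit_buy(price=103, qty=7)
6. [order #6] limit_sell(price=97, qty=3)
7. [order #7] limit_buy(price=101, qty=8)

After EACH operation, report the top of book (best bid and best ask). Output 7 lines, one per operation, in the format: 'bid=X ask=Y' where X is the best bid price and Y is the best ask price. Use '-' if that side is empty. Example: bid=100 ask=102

After op 1 [order #1] limit_buy(price=98, qty=4): fills=none; bids=[#1:4@98] asks=[-]
After op 2 [order #2] limit_sell(price=95, qty=9): fills=#1x#2:4@98; bids=[-] asks=[#2:5@95]
After op 3 [order #3] limit_sell(price=101, qty=6): fills=none; bids=[-] asks=[#2:5@95 #3:6@101]
After op 4 [order #4] limit_sell(price=101, qty=9): fills=none; bids=[-] asks=[#2:5@95 #3:6@101 #4:9@101]
After op 5 [order #5] limit_buy(price=103, qty=7): fills=#5x#2:5@95 #5x#3:2@101; bids=[-] asks=[#3:4@101 #4:9@101]
After op 6 [order #6] limit_sell(price=97, qty=3): fills=none; bids=[-] asks=[#6:3@97 #3:4@101 #4:9@101]
After op 7 [order #7] limit_buy(price=101, qty=8): fills=#7x#6:3@97 #7x#3:4@101 #7x#4:1@101; bids=[-] asks=[#4:8@101]

Answer: bid=98 ask=-
bid=- ask=95
bid=- ask=95
bid=- ask=95
bid=- ask=101
bid=- ask=97
bid=- ask=101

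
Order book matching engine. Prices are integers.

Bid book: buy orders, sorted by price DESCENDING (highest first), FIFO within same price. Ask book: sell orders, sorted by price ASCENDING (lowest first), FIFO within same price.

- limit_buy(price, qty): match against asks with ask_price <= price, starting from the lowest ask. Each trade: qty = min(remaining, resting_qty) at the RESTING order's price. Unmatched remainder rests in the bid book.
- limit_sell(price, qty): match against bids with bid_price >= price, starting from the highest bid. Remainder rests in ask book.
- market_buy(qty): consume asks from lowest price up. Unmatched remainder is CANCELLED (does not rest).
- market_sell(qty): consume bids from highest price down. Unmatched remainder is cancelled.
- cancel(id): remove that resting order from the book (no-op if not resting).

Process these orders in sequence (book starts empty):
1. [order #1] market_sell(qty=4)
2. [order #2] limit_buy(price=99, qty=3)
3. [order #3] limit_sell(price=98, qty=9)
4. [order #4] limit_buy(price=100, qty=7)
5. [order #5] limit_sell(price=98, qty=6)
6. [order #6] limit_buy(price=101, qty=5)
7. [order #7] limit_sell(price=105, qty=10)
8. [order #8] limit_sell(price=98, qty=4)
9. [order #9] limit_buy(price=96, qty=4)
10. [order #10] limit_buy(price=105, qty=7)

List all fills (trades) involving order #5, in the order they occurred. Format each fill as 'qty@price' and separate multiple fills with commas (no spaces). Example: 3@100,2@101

Answer: 1@100,5@98

Derivation:
After op 1 [order #1] market_sell(qty=4): fills=none; bids=[-] asks=[-]
After op 2 [order #2] limit_buy(price=99, qty=3): fills=none; bids=[#2:3@99] asks=[-]
After op 3 [order #3] limit_sell(price=98, qty=9): fills=#2x#3:3@99; bids=[-] asks=[#3:6@98]
After op 4 [order #4] limit_buy(price=100, qty=7): fills=#4x#3:6@98; bids=[#4:1@100] asks=[-]
After op 5 [order #5] limit_sell(price=98, qty=6): fills=#4x#5:1@100; bids=[-] asks=[#5:5@98]
After op 6 [order #6] limit_buy(price=101, qty=5): fills=#6x#5:5@98; bids=[-] asks=[-]
After op 7 [order #7] limit_sell(price=105, qty=10): fills=none; bids=[-] asks=[#7:10@105]
After op 8 [order #8] limit_sell(price=98, qty=4): fills=none; bids=[-] asks=[#8:4@98 #7:10@105]
After op 9 [order #9] limit_buy(price=96, qty=4): fills=none; bids=[#9:4@96] asks=[#8:4@98 #7:10@105]
After op 10 [order #10] limit_buy(price=105, qty=7): fills=#10x#8:4@98 #10x#7:3@105; bids=[#9:4@96] asks=[#7:7@105]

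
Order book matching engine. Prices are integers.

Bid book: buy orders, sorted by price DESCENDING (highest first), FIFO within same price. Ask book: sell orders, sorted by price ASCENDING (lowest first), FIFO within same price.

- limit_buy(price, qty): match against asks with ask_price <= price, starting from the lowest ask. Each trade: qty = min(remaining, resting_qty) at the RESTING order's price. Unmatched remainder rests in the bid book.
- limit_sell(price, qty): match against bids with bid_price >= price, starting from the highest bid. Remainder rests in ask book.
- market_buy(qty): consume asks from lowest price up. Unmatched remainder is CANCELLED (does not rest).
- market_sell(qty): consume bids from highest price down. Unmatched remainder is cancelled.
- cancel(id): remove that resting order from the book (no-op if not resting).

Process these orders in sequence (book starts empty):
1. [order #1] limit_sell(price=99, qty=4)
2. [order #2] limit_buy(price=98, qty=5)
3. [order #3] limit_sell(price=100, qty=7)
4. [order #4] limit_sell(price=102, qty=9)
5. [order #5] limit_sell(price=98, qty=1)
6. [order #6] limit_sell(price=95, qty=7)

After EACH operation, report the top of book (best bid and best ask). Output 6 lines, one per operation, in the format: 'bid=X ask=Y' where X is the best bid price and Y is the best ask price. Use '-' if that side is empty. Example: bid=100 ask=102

Answer: bid=- ask=99
bid=98 ask=99
bid=98 ask=99
bid=98 ask=99
bid=98 ask=99
bid=- ask=95

Derivation:
After op 1 [order #1] limit_sell(price=99, qty=4): fills=none; bids=[-] asks=[#1:4@99]
After op 2 [order #2] limit_buy(price=98, qty=5): fills=none; bids=[#2:5@98] asks=[#1:4@99]
After op 3 [order #3] limit_sell(price=100, qty=7): fills=none; bids=[#2:5@98] asks=[#1:4@99 #3:7@100]
After op 4 [order #4] limit_sell(price=102, qty=9): fills=none; bids=[#2:5@98] asks=[#1:4@99 #3:7@100 #4:9@102]
After op 5 [order #5] limit_sell(price=98, qty=1): fills=#2x#5:1@98; bids=[#2:4@98] asks=[#1:4@99 #3:7@100 #4:9@102]
After op 6 [order #6] limit_sell(price=95, qty=7): fills=#2x#6:4@98; bids=[-] asks=[#6:3@95 #1:4@99 #3:7@100 #4:9@102]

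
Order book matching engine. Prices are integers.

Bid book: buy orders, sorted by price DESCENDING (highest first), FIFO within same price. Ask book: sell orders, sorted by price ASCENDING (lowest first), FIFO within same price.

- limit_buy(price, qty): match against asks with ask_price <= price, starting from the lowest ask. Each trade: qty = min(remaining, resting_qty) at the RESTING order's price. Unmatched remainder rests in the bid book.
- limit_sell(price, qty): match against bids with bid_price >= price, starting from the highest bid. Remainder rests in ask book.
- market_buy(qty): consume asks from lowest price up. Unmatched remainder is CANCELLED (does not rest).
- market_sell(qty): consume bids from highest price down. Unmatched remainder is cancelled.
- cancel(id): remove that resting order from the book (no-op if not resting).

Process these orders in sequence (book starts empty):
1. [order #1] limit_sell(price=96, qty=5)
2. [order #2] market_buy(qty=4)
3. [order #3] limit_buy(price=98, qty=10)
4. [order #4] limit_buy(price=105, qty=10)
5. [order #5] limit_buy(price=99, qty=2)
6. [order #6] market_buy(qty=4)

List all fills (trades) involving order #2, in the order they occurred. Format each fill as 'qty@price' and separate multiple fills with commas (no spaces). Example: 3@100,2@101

Answer: 4@96

Derivation:
After op 1 [order #1] limit_sell(price=96, qty=5): fills=none; bids=[-] asks=[#1:5@96]
After op 2 [order #2] market_buy(qty=4): fills=#2x#1:4@96; bids=[-] asks=[#1:1@96]
After op 3 [order #3] limit_buy(price=98, qty=10): fills=#3x#1:1@96; bids=[#3:9@98] asks=[-]
After op 4 [order #4] limit_buy(price=105, qty=10): fills=none; bids=[#4:10@105 #3:9@98] asks=[-]
After op 5 [order #5] limit_buy(price=99, qty=2): fills=none; bids=[#4:10@105 #5:2@99 #3:9@98] asks=[-]
After op 6 [order #6] market_buy(qty=4): fills=none; bids=[#4:10@105 #5:2@99 #3:9@98] asks=[-]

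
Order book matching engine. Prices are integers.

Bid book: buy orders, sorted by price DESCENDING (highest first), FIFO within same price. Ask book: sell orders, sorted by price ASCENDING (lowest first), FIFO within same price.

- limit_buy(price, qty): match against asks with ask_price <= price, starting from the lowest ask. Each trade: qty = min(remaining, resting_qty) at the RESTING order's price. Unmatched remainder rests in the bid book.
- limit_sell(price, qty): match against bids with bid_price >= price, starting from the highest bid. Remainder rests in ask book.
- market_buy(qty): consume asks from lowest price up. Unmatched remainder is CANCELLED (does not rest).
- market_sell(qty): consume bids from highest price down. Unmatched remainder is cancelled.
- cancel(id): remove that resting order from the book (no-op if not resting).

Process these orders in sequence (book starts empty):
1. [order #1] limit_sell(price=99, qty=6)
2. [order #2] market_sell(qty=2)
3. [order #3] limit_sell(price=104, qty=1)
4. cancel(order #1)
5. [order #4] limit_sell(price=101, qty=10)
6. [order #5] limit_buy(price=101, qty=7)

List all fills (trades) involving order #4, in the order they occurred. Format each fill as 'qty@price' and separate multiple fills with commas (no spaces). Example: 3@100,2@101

After op 1 [order #1] limit_sell(price=99, qty=6): fills=none; bids=[-] asks=[#1:6@99]
After op 2 [order #2] market_sell(qty=2): fills=none; bids=[-] asks=[#1:6@99]
After op 3 [order #3] limit_sell(price=104, qty=1): fills=none; bids=[-] asks=[#1:6@99 #3:1@104]
After op 4 cancel(order #1): fills=none; bids=[-] asks=[#3:1@104]
After op 5 [order #4] limit_sell(price=101, qty=10): fills=none; bids=[-] asks=[#4:10@101 #3:1@104]
After op 6 [order #5] limit_buy(price=101, qty=7): fills=#5x#4:7@101; bids=[-] asks=[#4:3@101 #3:1@104]

Answer: 7@101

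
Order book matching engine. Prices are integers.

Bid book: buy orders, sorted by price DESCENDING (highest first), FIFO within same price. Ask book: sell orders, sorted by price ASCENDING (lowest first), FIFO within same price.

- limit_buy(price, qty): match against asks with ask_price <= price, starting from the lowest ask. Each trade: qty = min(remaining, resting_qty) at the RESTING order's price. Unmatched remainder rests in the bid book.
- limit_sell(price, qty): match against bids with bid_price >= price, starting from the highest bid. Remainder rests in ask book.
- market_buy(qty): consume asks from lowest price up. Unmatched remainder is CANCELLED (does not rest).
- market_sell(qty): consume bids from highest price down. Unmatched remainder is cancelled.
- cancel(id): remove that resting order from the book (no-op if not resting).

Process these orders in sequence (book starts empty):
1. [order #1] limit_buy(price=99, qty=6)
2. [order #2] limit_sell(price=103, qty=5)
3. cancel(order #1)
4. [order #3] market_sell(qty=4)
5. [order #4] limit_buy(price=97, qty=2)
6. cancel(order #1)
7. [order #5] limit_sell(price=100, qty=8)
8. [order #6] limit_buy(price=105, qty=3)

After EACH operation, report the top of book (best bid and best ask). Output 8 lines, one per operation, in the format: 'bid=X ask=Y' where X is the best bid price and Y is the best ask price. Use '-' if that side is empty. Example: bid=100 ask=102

After op 1 [order #1] limit_buy(price=99, qty=6): fills=none; bids=[#1:6@99] asks=[-]
After op 2 [order #2] limit_sell(price=103, qty=5): fills=none; bids=[#1:6@99] asks=[#2:5@103]
After op 3 cancel(order #1): fills=none; bids=[-] asks=[#2:5@103]
After op 4 [order #3] market_sell(qty=4): fills=none; bids=[-] asks=[#2:5@103]
After op 5 [order #4] limit_buy(price=97, qty=2): fills=none; bids=[#4:2@97] asks=[#2:5@103]
After op 6 cancel(order #1): fills=none; bids=[#4:2@97] asks=[#2:5@103]
After op 7 [order #5] limit_sell(price=100, qty=8): fills=none; bids=[#4:2@97] asks=[#5:8@100 #2:5@103]
After op 8 [order #6] limit_buy(price=105, qty=3): fills=#6x#5:3@100; bids=[#4:2@97] asks=[#5:5@100 #2:5@103]

Answer: bid=99 ask=-
bid=99 ask=103
bid=- ask=103
bid=- ask=103
bid=97 ask=103
bid=97 ask=103
bid=97 ask=100
bid=97 ask=100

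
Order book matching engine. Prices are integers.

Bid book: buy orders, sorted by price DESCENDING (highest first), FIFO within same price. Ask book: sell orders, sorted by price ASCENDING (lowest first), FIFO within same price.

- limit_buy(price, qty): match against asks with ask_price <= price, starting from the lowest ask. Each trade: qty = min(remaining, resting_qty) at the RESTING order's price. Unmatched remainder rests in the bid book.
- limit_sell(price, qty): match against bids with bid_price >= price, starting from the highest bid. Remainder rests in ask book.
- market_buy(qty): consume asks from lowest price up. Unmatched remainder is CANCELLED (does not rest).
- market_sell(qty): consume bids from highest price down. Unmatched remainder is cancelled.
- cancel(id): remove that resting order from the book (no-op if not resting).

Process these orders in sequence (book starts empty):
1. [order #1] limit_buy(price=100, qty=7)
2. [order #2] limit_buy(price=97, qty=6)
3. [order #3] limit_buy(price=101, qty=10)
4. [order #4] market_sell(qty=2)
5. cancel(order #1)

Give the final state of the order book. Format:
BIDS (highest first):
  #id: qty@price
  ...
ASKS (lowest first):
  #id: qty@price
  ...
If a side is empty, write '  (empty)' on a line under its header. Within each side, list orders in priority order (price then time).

After op 1 [order #1] limit_buy(price=100, qty=7): fills=none; bids=[#1:7@100] asks=[-]
After op 2 [order #2] limit_buy(price=97, qty=6): fills=none; bids=[#1:7@100 #2:6@97] asks=[-]
After op 3 [order #3] limit_buy(price=101, qty=10): fills=none; bids=[#3:10@101 #1:7@100 #2:6@97] asks=[-]
After op 4 [order #4] market_sell(qty=2): fills=#3x#4:2@101; bids=[#3:8@101 #1:7@100 #2:6@97] asks=[-]
After op 5 cancel(order #1): fills=none; bids=[#3:8@101 #2:6@97] asks=[-]

Answer: BIDS (highest first):
  #3: 8@101
  #2: 6@97
ASKS (lowest first):
  (empty)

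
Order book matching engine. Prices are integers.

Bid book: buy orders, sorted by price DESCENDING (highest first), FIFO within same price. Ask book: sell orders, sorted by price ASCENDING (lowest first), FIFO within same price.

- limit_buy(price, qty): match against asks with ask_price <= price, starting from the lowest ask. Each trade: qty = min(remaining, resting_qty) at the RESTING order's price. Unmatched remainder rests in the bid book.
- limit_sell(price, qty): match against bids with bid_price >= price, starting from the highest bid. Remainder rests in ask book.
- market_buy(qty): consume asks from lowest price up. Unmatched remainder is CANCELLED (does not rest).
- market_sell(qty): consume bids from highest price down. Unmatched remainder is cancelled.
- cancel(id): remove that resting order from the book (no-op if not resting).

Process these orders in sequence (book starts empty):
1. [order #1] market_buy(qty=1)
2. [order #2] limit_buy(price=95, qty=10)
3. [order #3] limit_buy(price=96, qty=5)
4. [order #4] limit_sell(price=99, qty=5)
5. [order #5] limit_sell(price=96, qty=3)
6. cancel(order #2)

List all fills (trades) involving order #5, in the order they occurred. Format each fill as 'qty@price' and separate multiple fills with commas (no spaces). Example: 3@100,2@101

After op 1 [order #1] market_buy(qty=1): fills=none; bids=[-] asks=[-]
After op 2 [order #2] limit_buy(price=95, qty=10): fills=none; bids=[#2:10@95] asks=[-]
After op 3 [order #3] limit_buy(price=96, qty=5): fills=none; bids=[#3:5@96 #2:10@95] asks=[-]
After op 4 [order #4] limit_sell(price=99, qty=5): fills=none; bids=[#3:5@96 #2:10@95] asks=[#4:5@99]
After op 5 [order #5] limit_sell(price=96, qty=3): fills=#3x#5:3@96; bids=[#3:2@96 #2:10@95] asks=[#4:5@99]
After op 6 cancel(order #2): fills=none; bids=[#3:2@96] asks=[#4:5@99]

Answer: 3@96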